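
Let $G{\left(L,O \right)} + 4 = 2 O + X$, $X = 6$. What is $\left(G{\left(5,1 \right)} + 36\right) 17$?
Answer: $680$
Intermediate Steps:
$G{\left(L,O \right)} = 2 + 2 O$ ($G{\left(L,O \right)} = -4 + \left(2 O + 6\right) = -4 + \left(6 + 2 O\right) = 2 + 2 O$)
$\left(G{\left(5,1 \right)} + 36\right) 17 = \left(\left(2 + 2 \cdot 1\right) + 36\right) 17 = \left(\left(2 + 2\right) + 36\right) 17 = \left(4 + 36\right) 17 = 40 \cdot 17 = 680$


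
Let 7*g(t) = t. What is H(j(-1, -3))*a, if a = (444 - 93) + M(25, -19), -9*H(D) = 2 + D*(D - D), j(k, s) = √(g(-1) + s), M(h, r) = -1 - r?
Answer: -82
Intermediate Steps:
g(t) = t/7
j(k, s) = √(-⅐ + s) (j(k, s) = √((⅐)*(-1) + s) = √(-⅐ + s))
H(D) = -2/9 (H(D) = -(2 + D*(D - D))/9 = -(2 + D*0)/9 = -(2 + 0)/9 = -⅑*2 = -2/9)
a = 369 (a = (444 - 93) + (-1 - 1*(-19)) = 351 + (-1 + 19) = 351 + 18 = 369)
H(j(-1, -3))*a = -2/9*369 = -82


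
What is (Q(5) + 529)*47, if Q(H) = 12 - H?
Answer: 25192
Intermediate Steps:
(Q(5) + 529)*47 = ((12 - 1*5) + 529)*47 = ((12 - 5) + 529)*47 = (7 + 529)*47 = 536*47 = 25192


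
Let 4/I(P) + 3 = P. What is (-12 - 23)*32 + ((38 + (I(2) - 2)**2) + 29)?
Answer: -1017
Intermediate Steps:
I(P) = 4/(-3 + P)
(-12 - 23)*32 + ((38 + (I(2) - 2)**2) + 29) = (-12 - 23)*32 + ((38 + (4/(-3 + 2) - 2)**2) + 29) = -35*32 + ((38 + (4/(-1) - 2)**2) + 29) = -1120 + ((38 + (4*(-1) - 2)**2) + 29) = -1120 + ((38 + (-4 - 2)**2) + 29) = -1120 + ((38 + (-6)**2) + 29) = -1120 + ((38 + 36) + 29) = -1120 + (74 + 29) = -1120 + 103 = -1017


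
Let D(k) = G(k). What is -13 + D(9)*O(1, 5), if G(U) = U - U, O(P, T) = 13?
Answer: -13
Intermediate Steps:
G(U) = 0
D(k) = 0
-13 + D(9)*O(1, 5) = -13 + 0*13 = -13 + 0 = -13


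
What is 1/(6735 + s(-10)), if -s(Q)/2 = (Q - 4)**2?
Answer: 1/6343 ≈ 0.00015765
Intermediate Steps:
s(Q) = -2*(-4 + Q)**2 (s(Q) = -2*(Q - 4)**2 = -2*(-4 + Q)**2)
1/(6735 + s(-10)) = 1/(6735 - 2*(-4 - 10)**2) = 1/(6735 - 2*(-14)**2) = 1/(6735 - 2*196) = 1/(6735 - 392) = 1/6343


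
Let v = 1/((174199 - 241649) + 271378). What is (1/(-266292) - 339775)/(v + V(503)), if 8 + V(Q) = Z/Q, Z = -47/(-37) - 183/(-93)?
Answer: 887108126096599997554/20870134614756141 ≈ 42506.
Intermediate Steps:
Z = 3714/1147 (Z = -47*(-1/37) - 183*(-1/93) = 47/37 + 61/31 = 3714/1147 ≈ 3.2380)
v = 1/203928 (v = 1/(-67450 + 271378) = 1/203928 ≈ 4.9037e-6)
V(Q) = -8 + 3714/(1147*Q)
(1/(-266292) - 339775)/(v + V(503)) = (1/(-266292) - 339775)/(1/203928 + (-8 + (3714/1147)/503)) = (-1/266292 - 339775)/(1/203928 + (-8 + (3714/1147)*(1/503))) = -90479364301/(266292*(1/203928 + (-8 + 3714/576941))) = -90479364301/(266292*(1/203928 - 4611814/576941)) = -90479364301/(266292*(-940477428451/117654424248)) = -90479364301/266292*(-117654424248/940477428451) = 887108126096599997554/20870134614756141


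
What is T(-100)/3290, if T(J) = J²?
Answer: 1000/329 ≈ 3.0395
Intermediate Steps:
T(-100)/3290 = (-100)²/3290 = 10000*(1/3290) = 1000/329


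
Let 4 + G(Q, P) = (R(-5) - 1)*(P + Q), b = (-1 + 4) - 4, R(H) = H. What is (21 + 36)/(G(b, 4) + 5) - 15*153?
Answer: -39072/17 ≈ -2298.4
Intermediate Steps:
b = -1 (b = 3 - 4 = -1)
G(Q, P) = -4 - 6*P - 6*Q (G(Q, P) = -4 + (-5 - 1)*(P + Q) = -4 - 6*(P + Q) = -4 + (-6*P - 6*Q) = -4 - 6*P - 6*Q)
(21 + 36)/(G(b, 4) + 5) - 15*153 = (21 + 36)/((-4 - 6*4 - 6*(-1)) + 5) - 15*153 = 57/((-4 - 24 + 6) + 5) - 2295 = 57/(-22 + 5) - 2295 = 57/(-17) - 2295 = 57*(-1/17) - 2295 = -57/17 - 2295 = -39072/17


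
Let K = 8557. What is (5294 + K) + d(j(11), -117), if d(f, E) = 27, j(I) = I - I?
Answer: 13878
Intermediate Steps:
j(I) = 0
(5294 + K) + d(j(11), -117) = (5294 + 8557) + 27 = 13851 + 27 = 13878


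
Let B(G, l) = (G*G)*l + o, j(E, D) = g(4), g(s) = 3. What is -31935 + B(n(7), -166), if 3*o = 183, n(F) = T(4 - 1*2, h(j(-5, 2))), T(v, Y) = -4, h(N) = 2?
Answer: -34530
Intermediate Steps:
j(E, D) = 3
n(F) = -4
o = 61 (o = (⅓)*183 = 61)
B(G, l) = 61 + l*G² (B(G, l) = (G*G)*l + 61 = G²*l + 61 = l*G² + 61 = 61 + l*G²)
-31935 + B(n(7), -166) = -31935 + (61 - 166*(-4)²) = -31935 + (61 - 166*16) = -31935 + (61 - 2656) = -31935 - 2595 = -34530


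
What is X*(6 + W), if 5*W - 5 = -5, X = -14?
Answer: -84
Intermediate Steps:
W = 0 (W = 1 + (⅕)*(-5) = 1 - 1 = 0)
X*(6 + W) = -14*(6 + 0) = -14*6 = -84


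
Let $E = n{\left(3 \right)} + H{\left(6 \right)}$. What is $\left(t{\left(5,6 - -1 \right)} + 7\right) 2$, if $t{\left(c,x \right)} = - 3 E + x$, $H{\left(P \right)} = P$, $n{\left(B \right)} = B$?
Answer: $-26$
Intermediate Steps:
$E = 9$ ($E = 3 + 6 = 9$)
$t{\left(c,x \right)} = -27 + x$ ($t{\left(c,x \right)} = \left(-3\right) 9 + x = -27 + x$)
$\left(t{\left(5,6 - -1 \right)} + 7\right) 2 = \left(\left(-27 + \left(6 - -1\right)\right) + 7\right) 2 = \left(\left(-27 + \left(6 + 1\right)\right) + 7\right) 2 = \left(\left(-27 + 7\right) + 7\right) 2 = \left(-20 + 7\right) 2 = \left(-13\right) 2 = -26$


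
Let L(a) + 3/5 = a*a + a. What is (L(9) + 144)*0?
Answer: 0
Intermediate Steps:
L(a) = -3/5 + a + a**2 (L(a) = -3/5 + (a*a + a) = -3/5 + (a**2 + a) = -3/5 + (a + a**2) = -3/5 + a + a**2)
(L(9) + 144)*0 = ((-3/5 + 9 + 9**2) + 144)*0 = ((-3/5 + 9 + 81) + 144)*0 = (447/5 + 144)*0 = (1167/5)*0 = 0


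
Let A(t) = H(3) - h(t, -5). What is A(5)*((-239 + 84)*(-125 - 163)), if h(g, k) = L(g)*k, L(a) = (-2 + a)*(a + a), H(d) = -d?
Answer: 6562080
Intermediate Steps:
L(a) = 2*a*(-2 + a) (L(a) = (-2 + a)*(2*a) = 2*a*(-2 + a))
h(g, k) = 2*g*k*(-2 + g) (h(g, k) = (2*g*(-2 + g))*k = 2*g*k*(-2 + g))
A(t) = -3 + 10*t*(-2 + t) (A(t) = -1*3 - 2*t*(-5)*(-2 + t) = -3 - (-10)*t*(-2 + t) = -3 + 10*t*(-2 + t))
A(5)*((-239 + 84)*(-125 - 163)) = (-3 + 10*5*(-2 + 5))*((-239 + 84)*(-125 - 163)) = (-3 + 10*5*3)*(-155*(-288)) = (-3 + 150)*44640 = 147*44640 = 6562080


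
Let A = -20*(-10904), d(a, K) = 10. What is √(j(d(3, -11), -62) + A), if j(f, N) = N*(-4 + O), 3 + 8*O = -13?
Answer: 2*√54613 ≈ 467.39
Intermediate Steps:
O = -2 (O = -3/8 + (⅛)*(-13) = -3/8 - 13/8 = -2)
A = 218080
j(f, N) = -6*N (j(f, N) = N*(-4 - 2) = N*(-6) = -6*N)
√(j(d(3, -11), -62) + A) = √(-6*(-62) + 218080) = √(372 + 218080) = √218452 = 2*√54613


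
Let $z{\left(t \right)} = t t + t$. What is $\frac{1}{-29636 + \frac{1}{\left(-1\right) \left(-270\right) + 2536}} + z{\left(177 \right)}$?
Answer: $\frac{2619995321384}{83158615} \approx 31506.0$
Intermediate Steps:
$z{\left(t \right)} = t + t^{2}$ ($z{\left(t \right)} = t^{2} + t = t + t^{2}$)
$\frac{1}{-29636 + \frac{1}{\left(-1\right) \left(-270\right) + 2536}} + z{\left(177 \right)} = \frac{1}{-29636 + \frac{1}{\left(-1\right) \left(-270\right) + 2536}} + 177 \left(1 + 177\right) = \frac{1}{-29636 + \frac{1}{270 + 2536}} + 177 \cdot 178 = \frac{1}{-29636 + \frac{1}{2806}} + 31506 = \frac{1}{- \frac{83158615}{2806}} + 31506 = - \frac{2806}{83158615} + 31506 = \frac{2619995321384}{83158615}$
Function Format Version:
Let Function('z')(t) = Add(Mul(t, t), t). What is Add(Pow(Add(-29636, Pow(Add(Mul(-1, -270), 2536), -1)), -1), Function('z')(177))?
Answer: Rational(2619995321384, 83158615) ≈ 31506.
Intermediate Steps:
Function('z')(t) = Add(t, Pow(t, 2)) (Function('z')(t) = Add(Pow(t, 2), t) = Add(t, Pow(t, 2)))
Add(Pow(Add(-29636, Pow(Add(Mul(-1, -270), 2536), -1)), -1), Function('z')(177)) = Add(Pow(Add(-29636, Pow(Add(Mul(-1, -270), 2536), -1)), -1), Mul(177, Add(1, 177))) = Add(Pow(Add(-29636, Pow(Add(270, 2536), -1)), -1), Mul(177, 178)) = Add(Pow(Add(-29636, Pow(2806, -1)), -1), 31506) = Add(Pow(Add(-29636, Rational(1, 2806)), -1), 31506) = Add(Pow(Rational(-83158615, 2806), -1), 31506) = Add(Rational(-2806, 83158615), 31506) = Rational(2619995321384, 83158615)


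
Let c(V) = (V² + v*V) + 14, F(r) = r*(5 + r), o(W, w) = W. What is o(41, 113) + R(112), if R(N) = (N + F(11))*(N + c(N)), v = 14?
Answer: 4100585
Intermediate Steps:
c(V) = 14 + V² + 14*V (c(V) = (V² + 14*V) + 14 = 14 + V² + 14*V)
R(N) = (176 + N)*(14 + N² + 15*N) (R(N) = (N + 11*(5 + 11))*(N + (14 + N² + 14*N)) = (N + 11*16)*(14 + N² + 15*N) = (N + 176)*(14 + N² + 15*N) = (176 + N)*(14 + N² + 15*N))
o(41, 113) + R(112) = 41 + (2464 + 112³ + 191*112² + 2654*112) = 41 + (2464 + 1404928 + 191*12544 + 297248) = 41 + (2464 + 1404928 + 2395904 + 297248) = 41 + 4100544 = 4100585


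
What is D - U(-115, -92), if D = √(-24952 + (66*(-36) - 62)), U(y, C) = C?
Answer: 92 + I*√27390 ≈ 92.0 + 165.5*I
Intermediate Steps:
D = I*√27390 (D = √(-24952 + (-2376 - 62)) = √(-24952 - 2438) = √(-27390) = I*√27390 ≈ 165.5*I)
D - U(-115, -92) = I*√27390 - 1*(-92) = I*√27390 + 92 = 92 + I*√27390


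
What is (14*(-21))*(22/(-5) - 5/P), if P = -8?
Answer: 22197/20 ≈ 1109.8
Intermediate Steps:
(14*(-21))*(22/(-5) - 5/P) = (14*(-21))*(22/(-5) - 5/(-8)) = -294*(22*(-⅕) - 5*(-⅛)) = -294*(-22/5 + 5/8) = -294*(-151/40) = 22197/20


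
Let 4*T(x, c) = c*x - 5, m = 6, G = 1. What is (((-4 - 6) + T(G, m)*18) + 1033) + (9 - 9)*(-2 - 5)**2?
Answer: 2055/2 ≈ 1027.5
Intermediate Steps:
T(x, c) = -5/4 + c*x/4 (T(x, c) = (c*x - 5)/4 = (-5 + c*x)/4 = -5/4 + c*x/4)
(((-4 - 6) + T(G, m)*18) + 1033) + (9 - 9)*(-2 - 5)**2 = (((-4 - 6) + (-5/4 + (1/4)*6*1)*18) + 1033) + (9 - 9)*(-2 - 5)**2 = ((-10 + (-5/4 + 3/2)*18) + 1033) + 0*(-7)**2 = ((-10 + (1/4)*18) + 1033) + 0*49 = ((-10 + 9/2) + 1033) + 0 = (-11/2 + 1033) + 0 = 2055/2 + 0 = 2055/2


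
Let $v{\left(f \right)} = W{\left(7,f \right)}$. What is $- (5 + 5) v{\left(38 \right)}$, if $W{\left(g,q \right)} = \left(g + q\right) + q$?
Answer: $-830$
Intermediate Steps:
$W{\left(g,q \right)} = g + 2 q$
$v{\left(f \right)} = 7 + 2 f$
$- (5 + 5) v{\left(38 \right)} = - (5 + 5) \left(7 + 2 \cdot 38\right) = \left(-1\right) 10 \left(7 + 76\right) = \left(-10\right) 83 = -830$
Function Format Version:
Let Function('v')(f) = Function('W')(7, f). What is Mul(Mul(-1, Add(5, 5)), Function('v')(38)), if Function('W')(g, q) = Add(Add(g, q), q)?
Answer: -830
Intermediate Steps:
Function('W')(g, q) = Add(g, Mul(2, q))
Function('v')(f) = Add(7, Mul(2, f))
Mul(Mul(-1, Add(5, 5)), Function('v')(38)) = Mul(Mul(-1, Add(5, 5)), Add(7, Mul(2, 38))) = Mul(Mul(-1, 10), Add(7, 76)) = Mul(-10, 83) = -830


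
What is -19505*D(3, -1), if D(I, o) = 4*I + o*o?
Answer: -253565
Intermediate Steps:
D(I, o) = o² + 4*I (D(I, o) = 4*I + o² = o² + 4*I)
-19505*D(3, -1) = -19505*((-1)² + 4*3) = -19505*(1 + 12) = -19505*13 = -253565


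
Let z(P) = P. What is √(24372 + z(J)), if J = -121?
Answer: √24251 ≈ 155.73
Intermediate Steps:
√(24372 + z(J)) = √(24372 - 121) = √24251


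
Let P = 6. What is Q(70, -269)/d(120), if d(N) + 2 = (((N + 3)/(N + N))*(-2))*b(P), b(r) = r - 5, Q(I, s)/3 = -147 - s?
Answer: -14640/121 ≈ -120.99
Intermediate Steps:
Q(I, s) = -441 - 3*s (Q(I, s) = 3*(-147 - s) = -441 - 3*s)
b(r) = -5 + r
d(N) = -2 - (3 + N)/N (d(N) = -2 + (((N + 3)/(N + N))*(-2))*(-5 + 6) = -2 + (((3 + N)/((2*N)))*(-2))*1 = -2 + (((3 + N)*(1/(2*N)))*(-2))*1 = -2 + (((3 + N)/(2*N))*(-2))*1 = -2 - (3 + N)/N*1 = -2 - (3 + N)/N)
Q(70, -269)/d(120) = (-441 - 3*(-269))/(-3 - 3/120) = (-441 + 807)/(-3 - 3*1/120) = 366/(-3 - 1/40) = 366/(-121/40) = 366*(-40/121) = -14640/121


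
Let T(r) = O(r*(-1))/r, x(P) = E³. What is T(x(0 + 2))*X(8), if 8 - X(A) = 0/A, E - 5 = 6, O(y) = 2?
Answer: 16/1331 ≈ 0.012021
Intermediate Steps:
E = 11 (E = 5 + 6 = 11)
x(P) = 1331 (x(P) = 11³ = 1331)
T(r) = 2/r
X(A) = 8 (X(A) = 8 - 0/A = 8 - 1*0 = 8 + 0 = 8)
T(x(0 + 2))*X(8) = (2/1331)*8 = 16/1331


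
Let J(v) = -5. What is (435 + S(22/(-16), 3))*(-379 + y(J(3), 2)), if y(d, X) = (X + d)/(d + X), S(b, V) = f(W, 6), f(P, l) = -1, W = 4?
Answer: -164052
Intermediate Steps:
S(b, V) = -1
y(d, X) = 1 (y(d, X) = (X + d)/(X + d) = 1)
(435 + S(22/(-16), 3))*(-379 + y(J(3), 2)) = (435 - 1)*(-379 + 1) = 434*(-378) = -164052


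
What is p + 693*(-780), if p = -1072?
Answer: -541612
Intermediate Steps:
p + 693*(-780) = -1072 + 693*(-780) = -1072 - 540540 = -541612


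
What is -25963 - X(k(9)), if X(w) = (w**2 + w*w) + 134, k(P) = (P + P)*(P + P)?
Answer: -236049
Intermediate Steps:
k(P) = 4*P**2 (k(P) = (2*P)*(2*P) = 4*P**2)
X(w) = 134 + 2*w**2 (X(w) = (w**2 + w**2) + 134 = 2*w**2 + 134 = 134 + 2*w**2)
-25963 - X(k(9)) = -25963 - (134 + 2*(4*9**2)**2) = -25963 - (134 + 2*(4*81)**2) = -25963 - (134 + 2*324**2) = -25963 - (134 + 2*104976) = -25963 - (134 + 209952) = -25963 - 1*210086 = -25963 - 210086 = -236049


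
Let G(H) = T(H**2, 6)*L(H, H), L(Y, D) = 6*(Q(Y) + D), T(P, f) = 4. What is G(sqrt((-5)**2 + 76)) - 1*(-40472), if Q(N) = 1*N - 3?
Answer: 40400 + 48*sqrt(101) ≈ 40882.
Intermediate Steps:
Q(N) = -3 + N (Q(N) = N - 3 = -3 + N)
L(Y, D) = -18 + 6*D + 6*Y (L(Y, D) = 6*((-3 + Y) + D) = 6*(-3 + D + Y) = -18 + 6*D + 6*Y)
G(H) = -72 + 48*H (G(H) = 4*(-18 + 6*H + 6*H) = 4*(-18 + 12*H) = -72 + 48*H)
G(sqrt((-5)**2 + 76)) - 1*(-40472) = (-72 + 48*sqrt((-5)**2 + 76)) - 1*(-40472) = (-72 + 48*sqrt(25 + 76)) + 40472 = (-72 + 48*sqrt(101)) + 40472 = 40400 + 48*sqrt(101)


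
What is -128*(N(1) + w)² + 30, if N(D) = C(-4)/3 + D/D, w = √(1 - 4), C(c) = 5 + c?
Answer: 1678/9 - 1024*I*√3/3 ≈ 186.44 - 591.21*I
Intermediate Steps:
w = I*√3 (w = √(-3) = I*√3 ≈ 1.732*I)
N(D) = 4/3 (N(D) = (5 - 4)/3 + D/D = 1*(⅓) + 1 = ⅓ + 1 = 4/3)
-128*(N(1) + w)² + 30 = -128*(4/3 + I*√3)² + 30 = 30 - 128*(4/3 + I*√3)²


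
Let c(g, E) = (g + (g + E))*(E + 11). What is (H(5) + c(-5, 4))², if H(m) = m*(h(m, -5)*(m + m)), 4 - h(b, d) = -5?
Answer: 129600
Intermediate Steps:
h(b, d) = 9 (h(b, d) = 4 - 1*(-5) = 4 + 5 = 9)
c(g, E) = (11 + E)*(E + 2*g) (c(g, E) = (g + (E + g))*(11 + E) = (E + 2*g)*(11 + E) = (11 + E)*(E + 2*g))
H(m) = 18*m² (H(m) = m*(9*(m + m)) = m*(9*(2*m)) = m*(18*m) = 18*m²)
(H(5) + c(-5, 4))² = (18*5² + (4² + 11*4 + 22*(-5) + 2*4*(-5)))² = (18*25 + (16 + 44 - 110 - 40))² = (450 - 90)² = 360² = 129600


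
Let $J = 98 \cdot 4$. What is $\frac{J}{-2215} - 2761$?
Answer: $- \frac{6116007}{2215} \approx -2761.2$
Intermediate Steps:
$J = 392$
$\frac{J}{-2215} - 2761 = \frac{392}{-2215} - 2761 = 392 \left(- \frac{1}{2215}\right) - 2761 = - \frac{392}{2215} - 2761 = - \frac{6116007}{2215}$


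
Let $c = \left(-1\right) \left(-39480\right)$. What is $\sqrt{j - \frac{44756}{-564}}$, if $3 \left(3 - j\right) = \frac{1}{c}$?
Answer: $\frac{\sqrt{32090919910}}{19740} \approx 9.075$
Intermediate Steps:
$c = 39480$
$j = \frac{355319}{118440}$ ($j = 3 - \frac{1}{3 \cdot 39480} = 3 - \frac{1}{118440} = \frac{355319}{118440} \approx 3.0$)
$\sqrt{j - \frac{44756}{-564}} = \sqrt{\frac{355319}{118440} - \frac{44756}{-564}} = \sqrt{\frac{355319}{118440} - - \frac{11189}{141}} = \sqrt{\frac{355319}{118440} + \frac{11189}{141}} = \sqrt{\frac{9754079}{118440}} = \frac{\sqrt{32090919910}}{19740}$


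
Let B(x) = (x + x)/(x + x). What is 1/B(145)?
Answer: 1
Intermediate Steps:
B(x) = 1 (B(x) = (2*x)/((2*x)) = (2*x)*(1/(2*x)) = 1)
1/B(145) = 1/1 = 1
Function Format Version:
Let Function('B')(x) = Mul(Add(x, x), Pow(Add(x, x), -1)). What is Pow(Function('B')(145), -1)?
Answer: 1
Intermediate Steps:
Function('B')(x) = 1 (Function('B')(x) = Mul(Mul(2, x), Pow(Mul(2, x), -1)) = Mul(Mul(2, x), Mul(Rational(1, 2), Pow(x, -1))) = 1)
Pow(Function('B')(145), -1) = Pow(1, -1) = 1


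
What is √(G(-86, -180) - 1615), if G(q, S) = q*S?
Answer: √13865 ≈ 117.75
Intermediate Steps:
G(q, S) = S*q
√(G(-86, -180) - 1615) = √(-180*(-86) - 1615) = √(15480 - 1615) = √13865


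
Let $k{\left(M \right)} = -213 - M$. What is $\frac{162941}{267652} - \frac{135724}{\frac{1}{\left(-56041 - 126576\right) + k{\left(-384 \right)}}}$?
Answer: $\frac{6627679361720349}{267652} \approx 2.4762 \cdot 10^{10}$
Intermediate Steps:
$\frac{162941}{267652} - \frac{135724}{\frac{1}{\left(-56041 - 126576\right) + k{\left(-384 \right)}}} = \frac{162941}{267652} - \frac{135724}{\frac{1}{\left(-56041 - 126576\right) - -171}} = 162941 \cdot \frac{1}{267652} - \frac{135724}{\frac{1}{\left(-56041 - 126576\right) + \left(-213 + 384\right)}} = \frac{162941}{267652} - \frac{135724}{\frac{1}{-182617 + 171}} = \frac{162941}{267652} - \frac{135724}{\frac{1}{-182446}} = \frac{162941}{267652} - \frac{135724}{- \frac{1}{182446}} = \frac{162941}{267652} - -24762300904 = \frac{162941}{267652} + 24762300904 = \frac{6627679361720349}{267652}$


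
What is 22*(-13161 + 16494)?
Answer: 73326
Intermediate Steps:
22*(-13161 + 16494) = 22*3333 = 73326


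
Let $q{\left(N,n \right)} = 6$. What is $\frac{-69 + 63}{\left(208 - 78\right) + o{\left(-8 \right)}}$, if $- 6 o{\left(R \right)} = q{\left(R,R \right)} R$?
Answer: $- \frac{1}{23} \approx -0.043478$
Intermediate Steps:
$o{\left(R \right)} = - R$ ($o{\left(R \right)} = - \frac{6 R}{6} = - R$)
$\frac{-69 + 63}{\left(208 - 78\right) + o{\left(-8 \right)}} = \frac{-69 + 63}{\left(208 - 78\right) - -8} = - \frac{6}{\left(208 - 78\right) + 8} = - \frac{6}{130 + 8} = - \frac{6}{138} = \left(-6\right) \frac{1}{138} = - \frac{1}{23}$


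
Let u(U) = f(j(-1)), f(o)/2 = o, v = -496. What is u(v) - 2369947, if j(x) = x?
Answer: -2369949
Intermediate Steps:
f(o) = 2*o
u(U) = -2 (u(U) = 2*(-1) = -2)
u(v) - 2369947 = -2 - 2369947 = -2369949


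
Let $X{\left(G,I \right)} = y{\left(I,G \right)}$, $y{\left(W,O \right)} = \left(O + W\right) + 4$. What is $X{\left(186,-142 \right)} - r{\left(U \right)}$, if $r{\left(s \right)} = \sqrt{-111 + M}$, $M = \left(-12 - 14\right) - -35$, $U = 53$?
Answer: $48 - i \sqrt{102} \approx 48.0 - 10.1 i$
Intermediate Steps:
$y{\left(W,O \right)} = 4 + O + W$
$X{\left(G,I \right)} = 4 + G + I$
$M = 9$ ($M = -26 + 35 = 9$)
$r{\left(s \right)} = i \sqrt{102}$ ($r{\left(s \right)} = \sqrt{-111 + 9} = \sqrt{-102} = i \sqrt{102}$)
$X{\left(186,-142 \right)} - r{\left(U \right)} = \left(4 + 186 - 142\right) - i \sqrt{102} = 48 - i \sqrt{102}$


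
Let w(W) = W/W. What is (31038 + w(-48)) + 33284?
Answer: 64323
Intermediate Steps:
w(W) = 1
(31038 + w(-48)) + 33284 = (31038 + 1) + 33284 = 31039 + 33284 = 64323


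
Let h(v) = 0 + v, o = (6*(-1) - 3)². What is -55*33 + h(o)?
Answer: -1734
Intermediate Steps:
o = 81 (o = (-6 - 3)² = (-9)² = 81)
h(v) = v
-55*33 + h(o) = -55*33 + 81 = -1815 + 81 = -1734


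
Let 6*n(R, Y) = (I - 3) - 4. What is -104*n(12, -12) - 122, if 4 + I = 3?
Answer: 50/3 ≈ 16.667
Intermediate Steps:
I = -1 (I = -4 + 3 = -1)
n(R, Y) = -4/3 (n(R, Y) = ((-1 - 3) - 4)/6 = (-4 - 4)/6 = (1/6)*(-8) = -4/3)
-104*n(12, -12) - 122 = -104*(-4/3) - 122 = 416/3 - 122 = 50/3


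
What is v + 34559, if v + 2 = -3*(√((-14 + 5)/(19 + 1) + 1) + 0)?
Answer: 34557 - 3*√55/10 ≈ 34555.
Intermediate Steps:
v = -2 - 3*√55/10 (v = -2 - 3*(√((-14 + 5)/(19 + 1) + 1) + 0) = -2 - 3*(√(-9/20 + 1) + 0) = -2 - 3*(√(11/20) + 0) = -2 - 3*(√55/10 + 0) = -2 - 3*√55/10 ≈ -4.2249)
v + 34559 = (-2 - 3*√55/10) + 34559 = 34557 - 3*√55/10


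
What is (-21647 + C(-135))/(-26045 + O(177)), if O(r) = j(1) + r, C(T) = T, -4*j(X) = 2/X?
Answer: 43564/51737 ≈ 0.84203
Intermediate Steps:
j(X) = -1/(2*X)
O(r) = -½ + r (O(r) = -½/1 + r = -½*1 + r = -½ + r)
(-21647 + C(-135))/(-26045 + O(177)) = (-21647 - 135)/(-26045 + (-½ + 177)) = -21782/(-26045 + 353/2) = -21782/(-51737/2) = -21782*(-2/51737) = 43564/51737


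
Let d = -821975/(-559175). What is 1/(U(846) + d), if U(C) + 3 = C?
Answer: 22367/18888260 ≈ 0.0011842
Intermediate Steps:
U(C) = -3 + C
d = 32879/22367 (d = -821975*(-1/559175) = 32879/22367 ≈ 1.4700)
1/(U(846) + d) = 1/((-3 + 846) + 32879/22367) = 1/(843 + 32879/22367) = 1/(18888260/22367) = 22367/18888260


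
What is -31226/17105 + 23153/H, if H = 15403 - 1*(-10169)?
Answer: -402479207/437409060 ≈ -0.92014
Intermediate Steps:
H = 25572 (H = 15403 + 10169 = 25572)
-31226/17105 + 23153/H = -31226/17105 + 23153/25572 = -402479207/437409060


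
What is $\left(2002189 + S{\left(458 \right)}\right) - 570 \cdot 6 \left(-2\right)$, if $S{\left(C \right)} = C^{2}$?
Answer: $2218793$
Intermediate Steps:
$\left(2002189 + S{\left(458 \right)}\right) - 570 \cdot 6 \left(-2\right) = \left(2002189 + 458^{2}\right) - 570 \cdot 6 \left(-2\right) = \left(2002189 + 209764\right) - -6840 = 2211953 + 6840 = 2218793$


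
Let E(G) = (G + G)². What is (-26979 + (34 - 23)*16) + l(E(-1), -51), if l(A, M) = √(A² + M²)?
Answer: -26803 + √2617 ≈ -26752.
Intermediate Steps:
E(G) = 4*G² (E(G) = (2*G)² = 4*G²)
(-26979 + (34 - 23)*16) + l(E(-1), -51) = (-26979 + (34 - 23)*16) + √((4*(-1)²)² + (-51)²) = (-26979 + 11*16) + √((4*1)² + 2601) = (-26979 + 176) + √(4² + 2601) = -26803 + √(16 + 2601) = -26803 + √2617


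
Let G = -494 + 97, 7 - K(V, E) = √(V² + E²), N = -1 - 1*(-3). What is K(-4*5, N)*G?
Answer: -2779 + 794*√101 ≈ 5200.6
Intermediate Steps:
N = 2 (N = -1 + 3 = 2)
K(V, E) = 7 - √(E² + V²) (K(V, E) = 7 - √(V² + E²) = 7 - √(E² + V²))
G = -397
K(-4*5, N)*G = (7 - √(2² + (-4*5)²))*(-397) = (7 - √(4 + (-20)²))*(-397) = (7 - √(4 + 400))*(-397) = (7 - √404)*(-397) = (7 - 2*√101)*(-397) = -2779 + 794*√101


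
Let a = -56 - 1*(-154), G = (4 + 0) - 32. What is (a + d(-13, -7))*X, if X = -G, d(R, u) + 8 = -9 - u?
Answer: 2464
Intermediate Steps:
d(R, u) = -17 - u (d(R, u) = -8 + (-9 - u) = -17 - u)
G = -28 (G = 4 - 32 = -28)
a = 98 (a = -56 + 154 = 98)
X = 28 (X = -1*(-28) = 28)
(a + d(-13, -7))*X = (98 + (-17 - 1*(-7)))*28 = (98 + (-17 + 7))*28 = (98 - 10)*28 = 88*28 = 2464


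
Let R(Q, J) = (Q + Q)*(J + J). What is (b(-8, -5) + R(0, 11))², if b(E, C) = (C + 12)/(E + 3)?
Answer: 49/25 ≈ 1.9600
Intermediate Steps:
b(E, C) = (12 + C)/(3 + E)
R(Q, J) = 4*J*Q (R(Q, J) = (2*Q)*(2*J) = 4*J*Q)
(b(-8, -5) + R(0, 11))² = ((12 - 5)/(3 - 8) + 4*11*0)² = (7/(-5) + 0)² = (-⅕*7 + 0)² = (-7/5 + 0)² = (-7/5)² = 49/25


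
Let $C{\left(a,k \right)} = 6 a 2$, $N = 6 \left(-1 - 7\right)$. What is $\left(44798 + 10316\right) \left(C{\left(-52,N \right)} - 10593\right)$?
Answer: $-618213738$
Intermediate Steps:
$N = -48$ ($N = 6 \left(-8\right) = -48$)
$C{\left(a,k \right)} = 12 a$
$\left(44798 + 10316\right) \left(C{\left(-52,N \right)} - 10593\right) = \left(44798 + 10316\right) \left(12 \left(-52\right) - 10593\right) = 55114 \left(-624 - 10593\right) = 55114 \left(-11217\right) = -618213738$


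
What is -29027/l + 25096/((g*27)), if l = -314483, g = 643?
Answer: 8396203115/5459739363 ≈ 1.5378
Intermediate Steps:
-29027/l + 25096/((g*27)) = -29027/(-314483) + 25096/((643*27)) = -29027*(-1/314483) + 25096/17361 = 29027/314483 + 25096*(1/17361) = 29027/314483 + 25096/17361 = 8396203115/5459739363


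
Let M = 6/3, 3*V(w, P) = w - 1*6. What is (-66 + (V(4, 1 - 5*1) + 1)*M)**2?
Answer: 38416/9 ≈ 4268.4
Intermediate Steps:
V(w, P) = -2 + w/3 (V(w, P) = (w - 1*6)/3 = (w - 6)/3 = (-6 + w)/3 = -2 + w/3)
M = 2 (M = 6*(1/3) = 2)
(-66 + (V(4, 1 - 5*1) + 1)*M)**2 = (-66 + ((-2 + (1/3)*4) + 1)*2)**2 = (-66 + ((-2 + 4/3) + 1)*2)**2 = (-66 + (-2/3 + 1)*2)**2 = (-66 + (1/3)*2)**2 = (-66 + 2/3)**2 = (-196/3)**2 = 38416/9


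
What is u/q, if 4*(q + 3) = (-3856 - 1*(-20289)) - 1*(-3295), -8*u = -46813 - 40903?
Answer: 21929/9858 ≈ 2.2245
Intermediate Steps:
u = 21929/2 (u = -(-46813 - 40903)/8 = -⅛*(-87716) = 21929/2 ≈ 10965.)
q = 4929 (q = -3 + ((-3856 - 1*(-20289)) - 1*(-3295))/4 = -3 + ((-3856 + 20289) + 3295)/4 = -3 + (16433 + 3295)/4 = -3 + (¼)*19728 = -3 + 4932 = 4929)
u/q = (21929/2)/4929 = (21929/2)*(1/4929) = 21929/9858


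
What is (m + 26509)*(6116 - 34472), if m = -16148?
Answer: -293796516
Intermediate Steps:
(m + 26509)*(6116 - 34472) = (-16148 + 26509)*(6116 - 34472) = 10361*(-28356) = -293796516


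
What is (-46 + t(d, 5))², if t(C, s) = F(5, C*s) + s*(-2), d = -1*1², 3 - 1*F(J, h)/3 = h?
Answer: 1024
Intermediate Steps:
F(J, h) = 9 - 3*h
d = -1 (d = -1*1 = -1)
t(C, s) = 9 - 2*s - 3*C*s (t(C, s) = (9 - 3*C*s) + s*(-2) = (9 - 3*C*s) - 2*s = 9 - 2*s - 3*C*s)
(-46 + t(d, 5))² = (-46 + (9 - 2*5 - 3*(-1)*5))² = (-46 + (9 - 10 + 15))² = (-46 + 14)² = (-32)² = 1024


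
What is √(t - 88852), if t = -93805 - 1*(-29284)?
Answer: I*√153373 ≈ 391.63*I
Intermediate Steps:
t = -64521 (t = -93805 + 29284 = -64521)
√(t - 88852) = √(-64521 - 88852) = √(-153373) = I*√153373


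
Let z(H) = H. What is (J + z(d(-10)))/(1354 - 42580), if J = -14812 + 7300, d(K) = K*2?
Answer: 3766/20613 ≈ 0.18270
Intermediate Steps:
d(K) = 2*K
J = -7512
(J + z(d(-10)))/(1354 - 42580) = (-7512 + 2*(-10))/(1354 - 42580) = (-7512 - 20)/(-41226) = -7532*(-1/41226) = 3766/20613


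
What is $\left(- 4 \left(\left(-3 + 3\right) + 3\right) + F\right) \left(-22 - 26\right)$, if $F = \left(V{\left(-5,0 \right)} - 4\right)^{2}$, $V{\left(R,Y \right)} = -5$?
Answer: $-3312$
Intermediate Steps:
$F = 81$ ($F = \left(-5 - 4\right)^{2} = \left(-9\right)^{2} = 81$)
$\left(- 4 \left(\left(-3 + 3\right) + 3\right) + F\right) \left(-22 - 26\right) = \left(- 4 \left(\left(-3 + 3\right) + 3\right) + 81\right) \left(-22 - 26\right) = \left(- 4 \left(0 + 3\right) + 81\right) \left(-48\right) = \left(\left(-4\right) 3 + 81\right) \left(-48\right) = \left(-12 + 81\right) \left(-48\right) = 69 \left(-48\right) = -3312$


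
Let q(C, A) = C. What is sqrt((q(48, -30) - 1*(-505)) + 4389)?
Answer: sqrt(4942) ≈ 70.299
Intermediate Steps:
sqrt((q(48, -30) - 1*(-505)) + 4389) = sqrt((48 - 1*(-505)) + 4389) = sqrt((48 + 505) + 4389) = sqrt(553 + 4389) = sqrt(4942)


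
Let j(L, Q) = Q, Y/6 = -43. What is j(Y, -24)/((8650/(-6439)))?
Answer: 77268/4325 ≈ 17.865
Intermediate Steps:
Y = -258 (Y = 6*(-43) = -258)
j(Y, -24)/((8650/(-6439))) = -24/(8650/(-6439)) = -24/(8650*(-1/6439)) = -24/(-8650/6439) = -24*(-6439/8650) = 77268/4325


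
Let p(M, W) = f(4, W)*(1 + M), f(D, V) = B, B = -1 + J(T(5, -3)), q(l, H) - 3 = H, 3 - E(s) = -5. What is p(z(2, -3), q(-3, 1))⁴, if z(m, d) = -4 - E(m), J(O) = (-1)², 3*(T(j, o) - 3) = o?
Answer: 0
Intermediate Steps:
E(s) = 8 (E(s) = 3 - 1*(-5) = 3 + 5 = 8)
T(j, o) = 3 + o/3
q(l, H) = 3 + H
J(O) = 1
z(m, d) = -12 (z(m, d) = -4 - 1*8 = -4 - 8 = -12)
B = 0 (B = -1 + 1 = 0)
f(D, V) = 0
p(M, W) = 0 (p(M, W) = 0*(1 + M) = 0)
p(z(2, -3), q(-3, 1))⁴ = 0⁴ = 0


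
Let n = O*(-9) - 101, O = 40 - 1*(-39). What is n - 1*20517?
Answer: -21329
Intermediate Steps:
O = 79 (O = 40 + 39 = 79)
n = -812 (n = 79*(-9) - 101 = -711 - 101 = -812)
n - 1*20517 = -812 - 1*20517 = -812 - 20517 = -21329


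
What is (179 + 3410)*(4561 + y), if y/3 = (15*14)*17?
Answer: 54807619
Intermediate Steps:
y = 10710 (y = 3*((15*14)*17) = 3*(210*17) = 3*3570 = 10710)
(179 + 3410)*(4561 + y) = (179 + 3410)*(4561 + 10710) = 3589*15271 = 54807619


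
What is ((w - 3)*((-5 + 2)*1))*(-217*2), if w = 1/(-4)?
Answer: -8463/2 ≈ -4231.5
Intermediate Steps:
w = -¼ (w = 1*(-¼) = -¼ ≈ -0.25000)
((w - 3)*((-5 + 2)*1))*(-217*2) = ((-¼ - 3)*((-5 + 2)*1))*(-217*2) = -(-39)/4*(-434) = -13/4*(-3)*(-434) = (39/4)*(-434) = -8463/2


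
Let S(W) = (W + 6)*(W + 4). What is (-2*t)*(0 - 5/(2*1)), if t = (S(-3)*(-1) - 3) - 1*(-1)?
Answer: -25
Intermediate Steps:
S(W) = (4 + W)*(6 + W) (S(W) = (6 + W)*(4 + W) = (4 + W)*(6 + W))
t = -5 (t = ((24 + (-3)**2 + 10*(-3))*(-1) - 3) - 1*(-1) = ((24 + 9 - 30)*(-1) - 3) + 1 = (3*(-1) - 3) + 1 = (-3 - 3) + 1 = -6 + 1 = -5)
(-2*t)*(0 - 5/(2*1)) = (-2*(-5))*(0 - 5/(2*1)) = 10*(0 - 5/2) = 10*(-5/2) = -25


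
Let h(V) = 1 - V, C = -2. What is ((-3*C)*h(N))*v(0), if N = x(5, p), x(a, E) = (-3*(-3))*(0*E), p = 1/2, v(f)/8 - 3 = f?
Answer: 144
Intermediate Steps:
v(f) = 24 + 8*f
p = ½ ≈ 0.50000
x(a, E) = 0 (x(a, E) = 9*0 = 0)
N = 0
((-3*C)*h(N))*v(0) = ((-3*(-2))*(1 - 1*0))*(24 + 8*0) = (6*(1 + 0))*(24 + 0) = (6*1)*24 = 6*24 = 144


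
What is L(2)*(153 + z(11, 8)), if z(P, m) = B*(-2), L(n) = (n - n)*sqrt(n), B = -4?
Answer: 0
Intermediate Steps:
L(n) = 0 (L(n) = 0*sqrt(n) = 0)
z(P, m) = 8 (z(P, m) = -4*(-2) = 8)
L(2)*(153 + z(11, 8)) = 0*(153 + 8) = 0*161 = 0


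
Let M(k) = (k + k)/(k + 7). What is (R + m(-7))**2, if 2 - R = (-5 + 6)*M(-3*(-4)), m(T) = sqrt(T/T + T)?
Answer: -1970/361 + 28*I*sqrt(6)/19 ≈ -5.4571 + 3.6098*I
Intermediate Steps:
M(k) = 2*k/(7 + k) (M(k) = (2*k)/(7 + k) = 2*k/(7 + k))
m(T) = sqrt(1 + T)
R = 14/19 (R = 2 - (-5 + 6)*2*(-3*(-4))/(7 - 3*(-4)) = 2 - 2*12/(7 + 12) = 2 - 2*12/19 = 2 - 2*12*(1/19) = 2 - 24/19 = 14/19 ≈ 0.73684)
(R + m(-7))**2 = (14/19 + sqrt(1 - 7))**2 = (14/19 + sqrt(-6))**2 = (14/19 + I*sqrt(6))**2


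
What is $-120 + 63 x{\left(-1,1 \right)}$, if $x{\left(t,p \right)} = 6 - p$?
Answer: $195$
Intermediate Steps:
$-120 + 63 x{\left(-1,1 \right)} = -120 + 63 \left(6 - 1\right) = -120 + 63 \cdot 5 = -120 + 315 = 195$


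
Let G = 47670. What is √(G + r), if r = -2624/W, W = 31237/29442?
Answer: 3*√4900085653526/31237 ≈ 212.60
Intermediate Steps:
W = 31237/29442 (W = 31237*(1/29442) = 31237/29442 ≈ 1.0610)
r = -77255808/31237 (r = -2624/31237/29442 = -2624*29442/31237 = -77255808/31237 ≈ -2473.2)
√(G + r) = √(47670 - 77255808/31237) = √(1411811982/31237) = 3*√4900085653526/31237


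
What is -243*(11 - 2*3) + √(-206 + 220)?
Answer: -1215 + √14 ≈ -1211.3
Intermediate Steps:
-243*(11 - 2*3) + √(-206 + 220) = -243*(11 - 6) + √14 = -243*5 + √14 = -1215 + √14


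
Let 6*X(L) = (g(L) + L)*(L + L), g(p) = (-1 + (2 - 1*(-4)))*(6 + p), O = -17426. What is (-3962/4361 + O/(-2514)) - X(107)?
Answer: -18764887711/783111 ≈ -23962.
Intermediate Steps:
g(p) = 30 + 5*p (g(p) = (-1 + (2 + 4))*(6 + p) = (-1 + 6)*(6 + p) = 5*(6 + p) = 30 + 5*p)
X(L) = L*(30 + 6*L)/3 (X(L) = (((30 + 5*L) + L)*(L + L))/6 = ((30 + 6*L)*(2*L))/6 = (2*L*(30 + 6*L))/6 = L*(30 + 6*L)/3)
(-3962/4361 + O/(-2514)) - X(107) = (-3962/4361 - 17426/(-2514)) - 2*107*(5 + 107) = (-3962*1/4361 - 17426*(-1/2514)) - 2*107*112 = (-566/623 + 8713/1257) - 1*23968 = 4716737/783111 - 23968 = -18764887711/783111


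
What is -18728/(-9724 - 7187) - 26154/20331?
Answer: -759646/4244661 ≈ -0.17897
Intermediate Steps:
-18728/(-9724 - 7187) - 26154/20331 = -18728/(-16911) - 26154*1/20331 = -18728*(-1/16911) - 2906/2259 = 18728/16911 - 2906/2259 = -759646/4244661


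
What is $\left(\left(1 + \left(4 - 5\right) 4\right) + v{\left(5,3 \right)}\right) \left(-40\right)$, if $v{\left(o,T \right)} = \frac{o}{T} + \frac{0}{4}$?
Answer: $\frac{160}{3} \approx 53.333$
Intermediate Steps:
$v{\left(o,T \right)} = \frac{o}{T}$ ($v{\left(o,T \right)} = \frac{o}{T} + 0 \cdot \frac{1}{4} = \frac{o}{T} + 0 = \frac{o}{T}$)
$\left(\left(1 + \left(4 - 5\right) 4\right) + v{\left(5,3 \right)}\right) \left(-40\right) = \left(\left(1 + \left(4 - 5\right) 4\right) + \frac{5}{3}\right) \left(-40\right) = \left(\left(1 - 4\right) + 5 \cdot \frac{1}{3}\right) \left(-40\right) = \left(\left(1 - 4\right) + \frac{5}{3}\right) \left(-40\right) = \left(-3 + \frac{5}{3}\right) \left(-40\right) = \left(- \frac{4}{3}\right) \left(-40\right) = \frac{160}{3}$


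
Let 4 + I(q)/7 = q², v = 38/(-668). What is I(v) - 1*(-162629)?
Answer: 18139119683/111556 ≈ 1.6260e+5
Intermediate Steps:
v = -19/334 (v = 38*(-1/668) = -19/334 ≈ -0.056886)
I(q) = -28 + 7*q²
I(v) - 1*(-162629) = (-28 + 7*(-19/334)²) - 1*(-162629) = (-28 + 7*(361/111556)) + 162629 = (-28 + 2527/111556) + 162629 = -3121041/111556 + 162629 = 18139119683/111556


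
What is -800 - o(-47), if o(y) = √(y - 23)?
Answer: -800 - I*√70 ≈ -800.0 - 8.3666*I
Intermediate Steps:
o(y) = √(-23 + y)
-800 - o(-47) = -800 - √(-23 - 47) = -800 - √(-70) = -800 - I*√70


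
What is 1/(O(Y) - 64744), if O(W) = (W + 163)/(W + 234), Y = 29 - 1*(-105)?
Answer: -368/23825495 ≈ -1.5446e-5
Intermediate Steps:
Y = 134 (Y = 29 + 105 = 134)
O(W) = (163 + W)/(234 + W)
1/(O(Y) - 64744) = 1/((163 + 134)/(234 + 134) - 64744) = 1/(297/368 - 64744) = 1/(-23825495/368) = -368/23825495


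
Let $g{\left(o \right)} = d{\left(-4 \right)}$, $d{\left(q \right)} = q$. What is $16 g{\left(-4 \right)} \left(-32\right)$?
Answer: $2048$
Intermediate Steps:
$g{\left(o \right)} = -4$
$16 g{\left(-4 \right)} \left(-32\right) = 16 \left(-4\right) \left(-32\right) = \left(-64\right) \left(-32\right) = 2048$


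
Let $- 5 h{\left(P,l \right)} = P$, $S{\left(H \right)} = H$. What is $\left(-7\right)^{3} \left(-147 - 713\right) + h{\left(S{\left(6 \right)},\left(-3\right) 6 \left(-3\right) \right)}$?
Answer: $\frac{1474894}{5} \approx 2.9498 \cdot 10^{5}$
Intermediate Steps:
$h{\left(P,l \right)} = - \frac{P}{5}$
$\left(-7\right)^{3} \left(-147 - 713\right) + h{\left(S{\left(6 \right)},\left(-3\right) 6 \left(-3\right) \right)} = \left(-7\right)^{3} \left(-147 - 713\right) - \frac{6}{5} = \left(-343\right) \left(-860\right) - \frac{6}{5} = 294980 - \frac{6}{5} = \frac{1474894}{5}$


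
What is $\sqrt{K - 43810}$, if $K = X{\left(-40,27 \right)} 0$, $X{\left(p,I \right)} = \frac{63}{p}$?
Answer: $i \sqrt{43810} \approx 209.31 i$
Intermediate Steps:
$K = 0$ ($K = \frac{63}{-40} \cdot 0 = 63 \left(- \frac{1}{40}\right) 0 = \left(- \frac{63}{40}\right) 0 = 0$)
$\sqrt{K - 43810} = \sqrt{0 - 43810} = \sqrt{-43810} = i \sqrt{43810}$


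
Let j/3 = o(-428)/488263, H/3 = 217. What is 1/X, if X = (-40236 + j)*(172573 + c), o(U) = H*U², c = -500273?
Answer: 488263/6320674885333200 ≈ 7.7249e-11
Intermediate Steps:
H = 651 (H = 3*217 = 651)
o(U) = 651*U²
j = 357758352/488263 (j = 3*((651*(-428)²)/488263) = 3*((651*183184)*(1/488263)) = 3*(119252784*(1/488263)) = 3*(119252784/488263) = 357758352/488263 ≈ 732.72)
X = 6320674885333200/488263 (X = (-40236 + 357758352/488263)*(172573 - 500273) = -19287991716/488263*(-327700) = 6320674885333200/488263 ≈ 1.2945e+10)
1/X = 1/(6320674885333200/488263) = 488263/6320674885333200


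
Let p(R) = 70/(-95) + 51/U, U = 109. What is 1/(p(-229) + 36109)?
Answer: 2071/74781182 ≈ 2.7694e-5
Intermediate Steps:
p(R) = -557/2071 (p(R) = 70/(-95) + 51/109 = 70*(-1/95) + 51*(1/109) = -14/19 + 51/109 = -557/2071)
1/(p(-229) + 36109) = 1/(-557/2071 + 36109) = 1/(74781182/2071) = 2071/74781182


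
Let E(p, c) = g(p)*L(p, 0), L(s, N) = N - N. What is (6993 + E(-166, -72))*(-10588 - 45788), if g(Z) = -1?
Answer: -394237368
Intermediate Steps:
L(s, N) = 0
E(p, c) = 0 (E(p, c) = -1*0 = 0)
(6993 + E(-166, -72))*(-10588 - 45788) = (6993 + 0)*(-10588 - 45788) = 6993*(-56376) = -394237368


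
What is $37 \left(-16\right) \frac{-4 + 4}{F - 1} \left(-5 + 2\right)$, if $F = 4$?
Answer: $0$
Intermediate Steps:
$37 \left(-16\right) \frac{-4 + 4}{F - 1} \left(-5 + 2\right) = 37 \left(-16\right) \frac{-4 + 4}{4 - 1} \left(-5 + 2\right) = - 592 \cdot \frac{0}{3} \left(-3\right) = - 592 \cdot 0 \cdot \frac{1}{3} \left(-3\right) = - 592 \cdot 0 \left(-3\right) = \left(-592\right) 0 = 0$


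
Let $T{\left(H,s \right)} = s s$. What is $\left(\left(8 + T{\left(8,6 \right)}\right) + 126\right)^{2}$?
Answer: $28900$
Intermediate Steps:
$T{\left(H,s \right)} = s^{2}$
$\left(\left(8 + T{\left(8,6 \right)}\right) + 126\right)^{2} = \left(\left(8 + 6^{2}\right) + 126\right)^{2} = \left(\left(8 + 36\right) + 126\right)^{2} = \left(44 + 126\right)^{2} = 170^{2} = 28900$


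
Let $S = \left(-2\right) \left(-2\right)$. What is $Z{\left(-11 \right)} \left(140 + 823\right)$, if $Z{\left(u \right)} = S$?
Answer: $3852$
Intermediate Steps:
$S = 4$
$Z{\left(u \right)} = 4$
$Z{\left(-11 \right)} \left(140 + 823\right) = 4 \left(140 + 823\right) = 4 \cdot 963 = 3852$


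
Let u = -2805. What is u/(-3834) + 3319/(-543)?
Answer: -1244659/231318 ≈ -5.3807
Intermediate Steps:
u/(-3834) + 3319/(-543) = -2805/(-3834) + 3319/(-543) = -2805*(-1/3834) + 3319*(-1/543) = 935/1278 - 3319/543 = -1244659/231318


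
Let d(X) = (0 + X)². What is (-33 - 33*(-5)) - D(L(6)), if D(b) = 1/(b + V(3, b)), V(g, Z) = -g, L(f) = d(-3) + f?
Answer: 1583/12 ≈ 131.92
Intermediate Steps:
d(X) = X²
L(f) = 9 + f (L(f) = (-3)² + f = 9 + f)
D(b) = 1/(-3 + b) (D(b) = 1/(b - 1*3) = 1/(b - 3) = 1/(-3 + b))
(-33 - 33*(-5)) - D(L(6)) = (-33 - 33*(-5)) - 1/(-3 + (9 + 6)) = (-33 + 165) - 1/(-3 + 15) = 132 - 1/12 = 1583/12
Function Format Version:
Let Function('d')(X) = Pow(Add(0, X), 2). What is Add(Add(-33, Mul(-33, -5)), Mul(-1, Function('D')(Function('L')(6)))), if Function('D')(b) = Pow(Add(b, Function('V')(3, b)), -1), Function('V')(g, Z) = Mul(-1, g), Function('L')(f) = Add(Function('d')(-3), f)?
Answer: Rational(1583, 12) ≈ 131.92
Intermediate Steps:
Function('d')(X) = Pow(X, 2)
Function('L')(f) = Add(9, f) (Function('L')(f) = Add(Pow(-3, 2), f) = Add(9, f))
Function('D')(b) = Pow(Add(-3, b), -1) (Function('D')(b) = Pow(Add(b, Mul(-1, 3)), -1) = Pow(Add(b, -3), -1) = Pow(Add(-3, b), -1))
Add(Add(-33, Mul(-33, -5)), Mul(-1, Function('D')(Function('L')(6)))) = Add(Add(-33, Mul(-33, -5)), Mul(-1, Pow(Add(-3, Add(9, 6)), -1))) = Add(Add(-33, 165), Mul(-1, Pow(Add(-3, 15), -1))) = Add(132, Mul(-1, Pow(12, -1))) = Add(132, Mul(-1, Rational(1, 12))) = Add(132, Rational(-1, 12)) = Rational(1583, 12)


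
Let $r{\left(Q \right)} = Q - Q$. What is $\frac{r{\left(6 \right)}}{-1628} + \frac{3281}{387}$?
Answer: $\frac{3281}{387} \approx 8.478$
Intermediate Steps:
$r{\left(Q \right)} = 0$
$\frac{r{\left(6 \right)}}{-1628} + \frac{3281}{387} = \frac{0}{-1628} + \frac{3281}{387} = 0 \left(- \frac{1}{1628}\right) + 3281 \cdot \frac{1}{387} = 0 + \frac{3281}{387} = \frac{3281}{387}$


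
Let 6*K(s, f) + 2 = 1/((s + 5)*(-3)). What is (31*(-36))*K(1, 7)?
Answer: 1147/3 ≈ 382.33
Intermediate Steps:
K(s, f) = -1/3 + 1/(6*(-15 - 3*s)) (K(s, f) = -1/3 + 1/(6*(((s + 5)*(-3)))) = -1/3 + 1/(6*(((5 + s)*(-3)))) = -1/3 + 1/(6*(-15 - 3*s)))
(31*(-36))*K(1, 7) = (31*(-36))*((-31 - 6*1)/(18*(5 + 1))) = -62*(-31 - 6)/6 = -62*(-37)/6 = -1116*(-37/108) = 1147/3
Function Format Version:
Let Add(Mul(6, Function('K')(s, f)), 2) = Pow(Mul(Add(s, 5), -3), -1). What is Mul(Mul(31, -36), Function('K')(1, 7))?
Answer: Rational(1147, 3) ≈ 382.33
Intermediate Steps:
Function('K')(s, f) = Add(Rational(-1, 3), Mul(Rational(1, 6), Pow(Add(-15, Mul(-3, s)), -1))) (Function('K')(s, f) = Add(Rational(-1, 3), Mul(Rational(1, 6), Pow(Mul(Add(s, 5), -3), -1))) = Add(Rational(-1, 3), Mul(Rational(1, 6), Pow(Mul(Add(5, s), -3), -1))) = Add(Rational(-1, 3), Mul(Rational(1, 6), Pow(Add(-15, Mul(-3, s)), -1))))
Mul(Mul(31, -36), Function('K')(1, 7)) = Mul(Mul(31, -36), Mul(Rational(1, 18), Pow(Add(5, 1), -1), Add(-31, Mul(-6, 1)))) = Mul(-1116, Mul(Rational(1, 18), Pow(6, -1), Add(-31, -6))) = Mul(-1116, Mul(Rational(1, 18), Rational(1, 6), -37)) = Mul(-1116, Rational(-37, 108)) = Rational(1147, 3)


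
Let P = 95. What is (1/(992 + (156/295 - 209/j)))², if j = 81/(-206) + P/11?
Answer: 30363461193025/28402784196824472516 ≈ 1.0690e-6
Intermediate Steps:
j = 18679/2266 (j = 81/(-206) + 95/11 = 81*(-1/206) + 95*(1/11) = -81/206 + 95/11 = 18679/2266 ≈ 8.2432)
(1/(992 + (156/295 - 209/j)))² = (1/(992 + (156/295 - 209/18679/2266)))² = (1/(992 + (156*(1/295) - 209*2266/18679)))² = (1/(992 + (156/295 - 473594/18679)))² = (1/(992 - 136796306/5510305))² = (1/(5329426254/5510305))² = (5510305/5329426254)² = 30363461193025/28402784196824472516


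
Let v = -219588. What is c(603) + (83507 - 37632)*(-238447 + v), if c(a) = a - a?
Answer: -21012355625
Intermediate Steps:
c(a) = 0
c(603) + (83507 - 37632)*(-238447 + v) = 0 + (83507 - 37632)*(-238447 - 219588) = 0 + 45875*(-458035) = 0 - 21012355625 = -21012355625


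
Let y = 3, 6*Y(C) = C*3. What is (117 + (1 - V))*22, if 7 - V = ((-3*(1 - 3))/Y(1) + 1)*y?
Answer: 3300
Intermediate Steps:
Y(C) = C/2 (Y(C) = (C*3)/6 = (3*C)/6 = C/2)
V = -32 (V = 7 - ((-3*(1 - 3))/(((½)*1)) + 1)*3 = 7 - ((-3*(-2))/(½) + 1)*3 = 7 - (6*2 + 1)*3 = 7 - (12 + 1)*3 = 7 - 13*3 = 7 - 1*39 = 7 - 39 = -32)
(117 + (1 - V))*22 = (117 + (1 - 1*(-32)))*22 = (117 + (1 + 32))*22 = (117 + 33)*22 = 150*22 = 3300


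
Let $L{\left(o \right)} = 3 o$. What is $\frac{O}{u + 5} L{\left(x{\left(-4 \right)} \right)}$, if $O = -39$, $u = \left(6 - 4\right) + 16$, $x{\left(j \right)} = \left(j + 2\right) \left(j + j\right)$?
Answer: $- \frac{1872}{23} \approx -81.391$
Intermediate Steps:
$x{\left(j \right)} = 2 j \left(2 + j\right)$ ($x{\left(j \right)} = \left(2 + j\right) 2 j = 2 j \left(2 + j\right)$)
$u = 18$ ($u = 2 + 16 = 18$)
$\frac{O}{u + 5} L{\left(x{\left(-4 \right)} \right)} = - \frac{39}{18 + 5} \cdot 3 \cdot 2 \left(-4\right) \left(2 - 4\right) = - \frac{39}{23} \cdot 3 \cdot 2 \left(-4\right) \left(-2\right) = \left(-39\right) \frac{1}{23} \cdot 3 \cdot 16 = \left(- \frac{39}{23}\right) 48 = - \frac{1872}{23}$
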